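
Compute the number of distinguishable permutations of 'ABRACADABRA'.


Letters: 11, freq: {'A': 5, 'B': 2, 'R': 2, 'C': 1, 'D': 1}
11!/(5!×2!×2!×1!×1!) = 39916800/480 = 83160

83160


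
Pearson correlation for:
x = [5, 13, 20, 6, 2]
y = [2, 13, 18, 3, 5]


n=5, Σx=46, Σy=41, Σxy=567, Σx²=634, Σy²=531
r = (5×567 - 46×41)/√((5×634 - 46²)(5×531 - 41²))
= 949/√(1054×974) = 949/√1026596 ≈ 949/1013.2107 ≈ 0.9366

r ≈ 0.9366


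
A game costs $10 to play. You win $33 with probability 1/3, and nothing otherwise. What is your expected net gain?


E[gain] = (33-10)×1/3 + (-10)×2/3
= 23/3 - 20/3 = 1

Expected net gain = $1 ≈ $1.00


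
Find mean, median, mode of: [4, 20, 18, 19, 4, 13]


Sorted: [4, 4, 13, 18, 19, 20]
Mean = 78/6 = 13
Median = 31/2
Freq: {4: 2, 20: 1, 18: 1, 19: 1, 13: 1}
Mode: [4]

Mean=13, Median=31/2, Mode=4


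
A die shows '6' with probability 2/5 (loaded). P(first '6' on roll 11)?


Geometric: P(X=11) = (1-p)^(k-1)×p = (3/5)^10×2/5 = 118098/48828125

P(X=11) = 118098/48828125 ≈ 0.24%


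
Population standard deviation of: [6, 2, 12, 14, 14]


Mean = 48/5
  (6-48/5)²=324/25
  (2-48/5)²=1444/25
  (12-48/5)²=144/25
  (14-48/5)²=484/25
  (14-48/5)²=484/25
Σ(x-μ)² = 576/5
σ² = (576/5)/5 = 576/25

σ = √(576/25) ≈ 4.8000


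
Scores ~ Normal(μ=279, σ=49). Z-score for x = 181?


z = (x - μ)/σ = (181 - 279)/49 = -2.0

z = -2.0


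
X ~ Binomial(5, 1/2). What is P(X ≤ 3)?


P(X ≤ 3) = Σ P(X=i) for i=0..3
P(X=0) = 1/32
P(X=1) = 5/32
P(X=2) = 5/16
P(X=3) = 5/16
Sum = 13/16

P(X ≤ 3) = 13/16 ≈ 81.25%


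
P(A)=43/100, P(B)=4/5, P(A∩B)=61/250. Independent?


P(A)×P(B) = 43/125
P(A∩B) = 61/250
Not equal → NOT independent

No, not independent


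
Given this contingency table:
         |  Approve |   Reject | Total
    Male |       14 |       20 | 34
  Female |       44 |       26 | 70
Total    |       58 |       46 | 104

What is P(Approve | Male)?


P(Approve | Male) = 14/(14+20) = 14/34 = 7/17

P(Approve|Male) = 7/17 ≈ 41.18%


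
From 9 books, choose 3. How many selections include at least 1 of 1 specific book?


Complement: C(9,3) - C(8,3) = 84 - 56 = 28

28


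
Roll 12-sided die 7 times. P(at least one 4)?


P(no 4)^7 = (11/12)^7 = 19487171/35831808
P(≥1) = 1 - 19487171/35831808 = 16344637/35831808

P = 16344637/35831808 ≈ 45.61%


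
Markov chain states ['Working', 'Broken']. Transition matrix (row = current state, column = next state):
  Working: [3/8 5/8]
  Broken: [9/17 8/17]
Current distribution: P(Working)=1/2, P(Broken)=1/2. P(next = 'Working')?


P(next=Working) = Σᵢ P(now=i)×P(i→Working)
= 1/2×3/8 + 1/2×9/17
= 3/16 + 9/34 = 123/272

P = 123/272 ≈ 0.4522


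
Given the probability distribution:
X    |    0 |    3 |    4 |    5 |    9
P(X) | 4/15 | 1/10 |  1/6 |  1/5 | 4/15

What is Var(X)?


E[X] = 131/30
E[X²] = 181/6
Var(X) = E[X²] - (E[X])² = 181/6 - 17161/900 = 9989/900

Var(X) = 9989/900 ≈ 11.0989


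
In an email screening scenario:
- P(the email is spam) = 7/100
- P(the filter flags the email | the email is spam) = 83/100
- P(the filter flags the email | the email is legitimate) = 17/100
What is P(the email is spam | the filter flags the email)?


Using Bayes' theorem:
P(A|B) = P(B|A)·P(A) / P(B)

P(the filter flags the email) = 83/100 × 7/100 + 17/100 × 93/100
= 581/10000 + 1581/10000 = 1081/5000

P(the email is spam|the filter flags the email) = (581/10000) / (1081/5000) = 581/2162

P(the email is spam|the filter flags the email) = 581/2162 ≈ 26.87%


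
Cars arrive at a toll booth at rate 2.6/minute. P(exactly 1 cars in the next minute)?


Poisson(λ=2.6): P(X=1) = e^(-λ)×λ^k/k!
= e^(-2.6) × 2.6^1 / 1!
≈ 0.07427357821 × 2.6 / 1 ≈ 0.193111

P(X=1) ≈ 0.193111 ≈ 19.31%


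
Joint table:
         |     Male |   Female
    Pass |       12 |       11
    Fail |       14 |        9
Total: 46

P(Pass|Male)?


P(Pass|Male) = 12/(12+14) = 12/26 = 6/13

P = 6/13 ≈ 46.15%


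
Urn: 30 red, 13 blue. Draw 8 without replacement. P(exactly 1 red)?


Hypergeometric: C(30,1)×C(13,7)/C(43,8)
= 30×1716/145008513 = 440/1239389

P(X=1) = 440/1239389 ≈ 0.04%


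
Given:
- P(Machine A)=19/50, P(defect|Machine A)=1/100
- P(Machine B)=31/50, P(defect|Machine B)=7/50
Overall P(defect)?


P(B) = Σ P(B|Aᵢ)×P(Aᵢ)
  1/100×19/50 = 19/5000
  7/50×31/50 = 217/2500
Sum = 453/5000

P(defect) = 453/5000 ≈ 9.06%


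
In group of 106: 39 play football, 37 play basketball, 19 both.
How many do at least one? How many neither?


|A∪B| = 39+37-19 = 57
Neither = 106-57 = 49

At least one: 57; Neither: 49


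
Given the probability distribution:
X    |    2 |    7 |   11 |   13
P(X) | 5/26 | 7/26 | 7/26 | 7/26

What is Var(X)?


E[X] = 227/26
E[X²] = 2393/26
Var(X) = E[X²] - (E[X])² = 2393/26 - 51529/676 = 10689/676

Var(X) = 10689/676 ≈ 15.8121


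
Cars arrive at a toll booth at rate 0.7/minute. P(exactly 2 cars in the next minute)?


Poisson(λ=0.7): P(X=2) = e^(-λ)×λ^k/k!
= e^(-0.7) × 0.7^2 / 2!
≈ 0.4965853038 × 0.49 / 2 ≈ 0.121663

P(X=2) ≈ 0.121663 ≈ 12.17%


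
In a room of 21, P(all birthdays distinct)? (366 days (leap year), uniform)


P(all different) = Π(366-i)/366 for i=0..20
= (366/366)×(365/366)×...×(346/366)
= 0.557221

P ≈ 0.5572 ≈ 55.72%


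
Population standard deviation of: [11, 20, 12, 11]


Mean = 54/4 = 27/2
  (11-27/2)²=25/4
  (20-27/2)²=169/4
  (12-27/2)²=9/4
  (11-27/2)²=25/4
Σ(x-μ)² = 57
σ² = 57/4

σ = √(57/4) ≈ 3.7749


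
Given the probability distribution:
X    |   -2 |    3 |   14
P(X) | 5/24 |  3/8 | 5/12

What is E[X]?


E[X] = Σ x·P(X=x)
= (-2)×(5/24) + (3)×(3/8) + (14)×(5/12)
= 157/24

E[X] = 157/24


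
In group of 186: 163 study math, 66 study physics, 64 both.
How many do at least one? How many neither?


|A∪B| = 163+66-64 = 165
Neither = 186-165 = 21

At least one: 165; Neither: 21


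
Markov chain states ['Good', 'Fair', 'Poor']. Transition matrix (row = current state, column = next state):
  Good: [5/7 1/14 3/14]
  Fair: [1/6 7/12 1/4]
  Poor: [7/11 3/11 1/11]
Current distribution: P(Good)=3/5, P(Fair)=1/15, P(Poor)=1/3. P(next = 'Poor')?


P(next=Poor) = Σᵢ P(now=i)×P(i→Poor)
= 3/5×3/14 + 1/15×1/4 + 1/3×1/11
= 9/70 + 1/60 + 1/33 = 811/4620

P = 811/4620 ≈ 0.1755


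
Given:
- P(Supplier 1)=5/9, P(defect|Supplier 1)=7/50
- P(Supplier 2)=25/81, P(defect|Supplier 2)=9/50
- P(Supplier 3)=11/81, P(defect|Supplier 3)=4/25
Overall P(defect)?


P(B) = Σ P(B|Aᵢ)×P(Aᵢ)
  7/50×5/9 = 7/90
  9/50×25/81 = 1/18
  4/25×11/81 = 44/2025
Sum = 314/2025

P(defect) = 314/2025 ≈ 15.51%


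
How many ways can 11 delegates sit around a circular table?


Circular arrangements of 11 distinct objects: fix one position to break rotational symmetry.
(n-1)! = 10! = 3628800

3628800


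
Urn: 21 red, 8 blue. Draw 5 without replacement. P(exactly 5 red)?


Hypergeometric: C(21,5)×C(8,0)/C(29,5)
= 20349×1/118755 = 323/1885

P(X=5) = 323/1885 ≈ 17.14%


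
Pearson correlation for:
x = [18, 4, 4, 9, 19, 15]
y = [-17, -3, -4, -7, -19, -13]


n=6, Σx=69, Σy=-63, Σxy=-953, Σx²=1023, Σy²=893
r = (6×(-953) - 69×(-63))/√((6×1023 - 69²)(6×893 - (-63)²))
= -1371/√(1377×1389) = -1371/√1912653 ≈ -1371/1382.9870 ≈ -0.9913

r ≈ -0.9913


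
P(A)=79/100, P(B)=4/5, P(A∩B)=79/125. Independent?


P(A)×P(B) = 79/125
P(A∩B) = 79/125
Equal ✓ → Independent

Yes, independent


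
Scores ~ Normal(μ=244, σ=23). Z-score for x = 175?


z = (x - μ)/σ = (175 - 244)/23 = -3.0

z = -3.0


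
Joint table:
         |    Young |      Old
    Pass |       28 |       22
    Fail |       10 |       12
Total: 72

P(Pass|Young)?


P(Pass|Young) = 28/(28+10) = 28/38 = 14/19

P = 14/19 ≈ 73.68%


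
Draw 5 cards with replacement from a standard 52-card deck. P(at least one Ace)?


P(not a Ace) = 48/52 = 12/13
P(none in 5 draws) = (12/13)^5 = 248832/371293
P(≥1 Ace) = 1 - 248832/371293 = 122461/371293

P = 122461/371293 ≈ 32.98%


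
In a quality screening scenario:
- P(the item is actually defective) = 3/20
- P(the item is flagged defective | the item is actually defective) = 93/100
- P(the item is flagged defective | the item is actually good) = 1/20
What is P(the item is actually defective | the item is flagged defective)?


Using Bayes' theorem:
P(A|B) = P(B|A)·P(A) / P(B)

P(the item is flagged defective) = 93/100 × 3/20 + 1/20 × 17/20
= 279/2000 + 17/400 = 91/500

P(the item is actually defective|the item is flagged defective) = (279/2000) / (91/500) = 279/364

P(the item is actually defective|the item is flagged defective) = 279/364 ≈ 76.65%


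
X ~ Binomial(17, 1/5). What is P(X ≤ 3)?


P(X ≤ 3) = Σ P(X=i) for i=0..3
P(X=0) = 17179869184/762939453125
P(X=1) = 73014444032/762939453125
P(X=2) = 146028888064/762939453125
P(X=3) = 36507222016/152587890625
Sum = 83751862272/152587890625

P(X ≤ 3) = 83751862272/152587890625 ≈ 54.89%


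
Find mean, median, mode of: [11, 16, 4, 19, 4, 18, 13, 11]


Sorted: [4, 4, 11, 11, 13, 16, 18, 19]
Mean = 96/8 = 12
Median = 12
Freq: {11: 2, 16: 1, 4: 2, 19: 1, 18: 1, 13: 1}
Mode: [4, 11]

Mean=12, Median=12, Mode=[4, 11]


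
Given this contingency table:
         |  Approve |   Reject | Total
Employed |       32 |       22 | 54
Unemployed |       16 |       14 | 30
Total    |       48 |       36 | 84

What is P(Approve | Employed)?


P(Approve | Employed) = 32/(32+22) = 32/54 = 16/27

P(Approve|Employed) = 16/27 ≈ 59.26%


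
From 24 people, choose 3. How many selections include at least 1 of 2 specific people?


Complement: C(24,3) - C(22,3) = 2024 - 1540 = 484

484


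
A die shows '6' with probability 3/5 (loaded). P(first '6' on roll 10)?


Geometric: P(X=10) = (1-p)^(k-1)×p = (2/5)^9×3/5 = 1536/9765625

P(X=10) = 1536/9765625 ≈ 0.02%


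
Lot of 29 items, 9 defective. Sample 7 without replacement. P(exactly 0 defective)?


Hypergeometric: C(9,0)×C(20,7)/C(29,7)
= 1×77520/1560780 = 1292/26013

P(X=0) = 1292/26013 ≈ 4.97%


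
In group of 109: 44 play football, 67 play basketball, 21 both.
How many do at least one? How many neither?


|A∪B| = 44+67-21 = 90
Neither = 109-90 = 19

At least one: 90; Neither: 19


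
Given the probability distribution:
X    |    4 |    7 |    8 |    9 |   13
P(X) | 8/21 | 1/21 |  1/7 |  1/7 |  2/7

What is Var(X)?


E[X] = 8
E[X²] = 542/7
Var(X) = E[X²] - (E[X])² = 542/7 - 64 = 94/7

Var(X) = 94/7 ≈ 13.4286


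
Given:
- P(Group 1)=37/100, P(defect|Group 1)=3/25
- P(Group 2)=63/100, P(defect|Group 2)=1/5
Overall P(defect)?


P(B) = Σ P(B|Aᵢ)×P(Aᵢ)
  3/25×37/100 = 111/2500
  1/5×63/100 = 63/500
Sum = 213/1250

P(defect) = 213/1250 ≈ 17.04%


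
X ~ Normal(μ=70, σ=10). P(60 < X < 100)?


z₁=(60-70)/10=-1.0, z₂=(100-70)/10=3.0
P = Φ(3.0) - Φ(-1.0) = 0.998650 - 0.158655 = 0.839995 ≈ 0.8400

P(60 < X < 100) ≈ 0.8400


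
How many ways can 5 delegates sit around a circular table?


Circular arrangements of 5 distinct objects: fix one position to break rotational symmetry.
(n-1)! = 4! = 24

24


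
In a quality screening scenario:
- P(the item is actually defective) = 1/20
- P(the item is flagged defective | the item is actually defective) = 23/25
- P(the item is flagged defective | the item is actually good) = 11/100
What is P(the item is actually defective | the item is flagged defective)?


Using Bayes' theorem:
P(A|B) = P(B|A)·P(A) / P(B)

P(the item is flagged defective) = 23/25 × 1/20 + 11/100 × 19/20
= 23/500 + 209/2000 = 301/2000

P(the item is actually defective|the item is flagged defective) = (23/500) / (301/2000) = 92/301

P(the item is actually defective|the item is flagged defective) = 92/301 ≈ 30.56%


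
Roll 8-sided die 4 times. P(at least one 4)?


P(no 4)^4 = (7/8)^4 = 2401/4096
P(≥1) = 1 - 2401/4096 = 1695/4096

P = 1695/4096 ≈ 41.38%


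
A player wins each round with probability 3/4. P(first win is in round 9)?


Geometric: P(X=9) = (1-p)^(k-1)×p = (1/4)^8×3/4 = 3/262144

P(X=9) = 3/262144 ≈ 0.00%


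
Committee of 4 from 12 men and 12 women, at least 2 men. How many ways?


Count by #men:
  2M,2W: C(12,2)×C(12,2)=4356
  3M,1W: C(12,3)×C(12,1)=2640
  4M,0W: C(12,4)×C(12,0)=495
Total = 7491

7491


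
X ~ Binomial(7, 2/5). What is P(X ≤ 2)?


P(X ≤ 2) = Σ P(X=i) for i=0..2
P(X=0) = 2187/78125
P(X=1) = 10206/78125
P(X=2) = 20412/78125
Sum = 6561/15625

P(X ≤ 2) = 6561/15625 ≈ 41.99%


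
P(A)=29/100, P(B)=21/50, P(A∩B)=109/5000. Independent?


P(A)×P(B) = 609/5000
P(A∩B) = 109/5000
Not equal → NOT independent

No, not independent


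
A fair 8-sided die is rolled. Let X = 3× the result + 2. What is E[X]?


E[die] = (1+8)/2 = 9/2
E[X] = 3×9/2 + 2 = 31/2

E[X] = 31/2


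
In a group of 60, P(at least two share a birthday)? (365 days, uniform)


P(all different) = Π(365-i)/365 for i=0..59
= 0.005877
P(match) = 1 - 0.005877 = 0.994123

P ≈ 0.9941 ≈ 99.41%


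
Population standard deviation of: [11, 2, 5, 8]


Mean = 26/4 = 13/2
  (11-13/2)²=81/4
  (2-13/2)²=81/4
  (5-13/2)²=9/4
  (8-13/2)²=9/4
Σ(x-μ)² = 45
σ² = 45/4

σ = √(45/4) ≈ 3.3541


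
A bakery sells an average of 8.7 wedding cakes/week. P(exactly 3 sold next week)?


Poisson(λ=8.7): P(X=3) = e^(-λ)×λ^k/k!
= e^(-8.7) × 8.7^3 / 3!
≈ 0.000166585811 × 658.503 / 6 ≈ 0.018283

P(X=3) ≈ 0.018283 ≈ 1.83%


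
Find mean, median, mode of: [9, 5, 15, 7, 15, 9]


Sorted: [5, 7, 9, 9, 15, 15]
Mean = 60/6 = 10
Median = 9
Freq: {9: 2, 5: 1, 15: 2, 7: 1}
Mode: [9, 15]

Mean=10, Median=9, Mode=[9, 15]


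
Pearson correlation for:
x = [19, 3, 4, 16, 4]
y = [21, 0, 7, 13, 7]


n=5, Σx=46, Σy=48, Σxy=663, Σx²=658, Σy²=708
r = (5×663 - 46×48)/√((5×658 - 46²)(5×708 - 48²))
= 1107/√(1174×1236) = 1107/√1451064 ≈ 1107/1204.6012 ≈ 0.9190

r ≈ 0.9190


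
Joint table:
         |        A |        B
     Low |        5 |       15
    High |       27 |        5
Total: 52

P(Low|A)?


P(Low|A) = 5/(5+27) = 5/32

P = 5/32 ≈ 15.62%


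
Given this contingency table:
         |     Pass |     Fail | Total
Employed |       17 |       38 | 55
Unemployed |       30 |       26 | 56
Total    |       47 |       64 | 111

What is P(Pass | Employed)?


P(Pass | Employed) = 17/(17+38) = 17/55

P(Pass|Employed) = 17/55 ≈ 30.91%


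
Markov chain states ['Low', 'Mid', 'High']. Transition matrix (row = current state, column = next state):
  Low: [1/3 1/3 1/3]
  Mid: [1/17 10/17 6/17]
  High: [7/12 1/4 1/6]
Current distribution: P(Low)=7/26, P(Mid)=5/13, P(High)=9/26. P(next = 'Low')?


P(next=Low) = Σᵢ P(now=i)×P(i→Low)
= 7/26×1/3 + 5/13×1/17 + 9/26×7/12
= 7/78 + 5/221 + 21/104 = 1667/5304

P = 1667/5304 ≈ 0.3143


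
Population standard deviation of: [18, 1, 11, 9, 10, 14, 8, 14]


Mean = 85/8
  (18-85/8)²=3481/64
  (1-85/8)²=5929/64
  (11-85/8)²=9/64
  (9-85/8)²=169/64
  (10-85/8)²=25/64
  (14-85/8)²=729/64
  (8-85/8)²=441/64
  (14-85/8)²=729/64
Σ(x-μ)² = 1439/8
σ² = (1439/8)/8 = 1439/64

σ = √(1439/64) ≈ 4.7418


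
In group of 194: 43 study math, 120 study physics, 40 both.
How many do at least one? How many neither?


|A∪B| = 43+120-40 = 123
Neither = 194-123 = 71

At least one: 123; Neither: 71


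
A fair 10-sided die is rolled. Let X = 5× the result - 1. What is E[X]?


E[die] = (1+10)/2 = 11/2
E[X] = 5×11/2 - 1 = 53/2

E[X] = 53/2


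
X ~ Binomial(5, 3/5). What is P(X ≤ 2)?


P(X ≤ 2) = Σ P(X=i) for i=0..2
P(X=0) = 32/3125
P(X=1) = 48/625
P(X=2) = 144/625
Sum = 992/3125

P(X ≤ 2) = 992/3125 ≈ 31.74%


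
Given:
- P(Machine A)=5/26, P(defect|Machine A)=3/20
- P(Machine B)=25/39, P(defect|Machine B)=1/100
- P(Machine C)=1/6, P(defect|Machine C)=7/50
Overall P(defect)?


P(B) = Σ P(B|Aᵢ)×P(Aᵢ)
  3/20×5/26 = 3/104
  1/100×25/39 = 1/156
  7/50×1/6 = 7/300
Sum = 457/7800

P(defect) = 457/7800 ≈ 5.86%


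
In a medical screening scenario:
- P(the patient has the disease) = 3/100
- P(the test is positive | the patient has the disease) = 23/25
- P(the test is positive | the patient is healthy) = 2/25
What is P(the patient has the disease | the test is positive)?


Using Bayes' theorem:
P(A|B) = P(B|A)·P(A) / P(B)

P(the test is positive) = 23/25 × 3/100 + 2/25 × 97/100
= 69/2500 + 97/1250 = 263/2500

P(the patient has the disease|the test is positive) = (69/2500) / (263/2500) = 69/263

P(the patient has the disease|the test is positive) = 69/263 ≈ 26.24%


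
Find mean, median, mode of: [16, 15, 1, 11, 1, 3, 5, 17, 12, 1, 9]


Sorted: [1, 1, 1, 3, 5, 9, 11, 12, 15, 16, 17]
Mean = 91/11
Median = 9
Freq: {16: 1, 15: 1, 1: 3, 11: 1, 3: 1, 5: 1, 17: 1, 12: 1, 9: 1}
Mode: [1]

Mean=91/11, Median=9, Mode=1


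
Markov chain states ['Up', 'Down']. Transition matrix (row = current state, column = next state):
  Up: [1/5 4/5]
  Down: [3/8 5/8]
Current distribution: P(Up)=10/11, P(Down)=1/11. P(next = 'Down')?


P(next=Down) = Σᵢ P(now=i)×P(i→Down)
= 10/11×4/5 + 1/11×5/8
= 8/11 + 5/88 = 69/88

P = 69/88 ≈ 0.7841


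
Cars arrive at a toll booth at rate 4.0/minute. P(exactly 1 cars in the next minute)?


Poisson(λ=4.0): P(X=1) = e^(-λ)×λ^k/k!
= e^(-4.0) × 4.0^1 / 1!
≈ 0.01831563889 × 4 / 1 ≈ 0.073263

P(X=1) ≈ 0.073263 ≈ 7.33%


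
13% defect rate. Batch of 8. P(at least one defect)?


P(all good) = (87/100)^8 = 3282116715437121/10000000000000000
P(≥1 defect) = 6717883284562879/10000000000000000

P = 6717883284562879/10000000000000000 ≈ 67.18%


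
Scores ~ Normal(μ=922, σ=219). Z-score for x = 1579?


z = (x - μ)/σ = (1579 - 922)/219 = 3.0

z = 3.0


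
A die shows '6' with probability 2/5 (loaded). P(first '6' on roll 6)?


Geometric: P(X=6) = (1-p)^(k-1)×p = (3/5)^5×2/5 = 486/15625

P(X=6) = 486/15625 ≈ 3.11%


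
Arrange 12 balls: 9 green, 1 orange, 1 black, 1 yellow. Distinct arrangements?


12!/(9!×1!×1!×1!) = 1320

1320


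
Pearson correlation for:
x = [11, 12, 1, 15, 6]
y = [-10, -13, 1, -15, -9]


n=5, Σx=45, Σy=-46, Σxy=-544, Σx²=527, Σy²=576
r = (5×(-544) - 45×(-46))/√((5×527 - 45²)(5×576 - (-46)²))
= -650/√(610×764) = -650/√466040 ≈ -650/682.6712 ≈ -0.9521

r ≈ -0.9521


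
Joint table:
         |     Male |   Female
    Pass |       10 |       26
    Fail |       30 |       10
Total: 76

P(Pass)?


P(Pass) = (10+26)/76 = 36/76 = 9/19

P(Pass) = 9/19 ≈ 47.37%


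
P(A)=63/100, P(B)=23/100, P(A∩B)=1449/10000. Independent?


P(A)×P(B) = 1449/10000
P(A∩B) = 1449/10000
Equal ✓ → Independent

Yes, independent


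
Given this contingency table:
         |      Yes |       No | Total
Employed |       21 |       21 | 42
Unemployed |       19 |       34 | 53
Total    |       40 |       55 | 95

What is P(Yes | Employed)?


P(Yes | Employed) = 21/(21+21) = 21/42 = 1/2

P(Yes|Employed) = 1/2 ≈ 50.00%


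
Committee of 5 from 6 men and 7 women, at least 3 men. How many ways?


Count by #men:
  3M,2W: C(6,3)×C(7,2)=420
  4M,1W: C(6,4)×C(7,1)=105
  5M,0W: C(6,5)×C(7,0)=6
Total = 531

531


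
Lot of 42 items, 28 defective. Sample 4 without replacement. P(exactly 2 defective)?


Hypergeometric: C(28,2)×C(14,2)/C(42,4)
= 378×91/111930 = 63/205

P(X=2) = 63/205 ≈ 30.73%


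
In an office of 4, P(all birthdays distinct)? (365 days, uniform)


P(all different) = Π(365-i)/365 for i=0..3
= (365/365)×(364/365)×...×(362/365)
= 0.983644

P ≈ 0.9836 ≈ 98.36%


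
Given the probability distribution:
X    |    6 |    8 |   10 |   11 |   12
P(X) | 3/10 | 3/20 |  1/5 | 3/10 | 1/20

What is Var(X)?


E[X] = 89/10
E[X²] = 839/10
Var(X) = E[X²] - (E[X])² = 839/10 - 7921/100 = 469/100

Var(X) = 469/100 ≈ 4.6900


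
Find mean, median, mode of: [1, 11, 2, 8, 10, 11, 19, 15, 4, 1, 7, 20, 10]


Sorted: [1, 1, 2, 4, 7, 8, 10, 10, 11, 11, 15, 19, 20]
Mean = 119/13
Median = 10
Freq: {1: 2, 11: 2, 2: 1, 8: 1, 10: 2, 19: 1, 15: 1, 4: 1, 7: 1, 20: 1}
Mode: [1, 10, 11]

Mean=119/13, Median=10, Mode=[1, 10, 11]


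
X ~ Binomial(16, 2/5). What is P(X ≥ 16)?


P(X ≥ 16) = Σ P(X=i) for i=16..16
P(X=16) = 65536/152587890625
Sum = 65536/152587890625

P(X ≥ 16) = 65536/152587890625 ≈ 0.00%


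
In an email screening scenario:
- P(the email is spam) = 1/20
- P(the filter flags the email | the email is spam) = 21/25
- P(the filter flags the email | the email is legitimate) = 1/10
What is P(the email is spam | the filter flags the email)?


Using Bayes' theorem:
P(A|B) = P(B|A)·P(A) / P(B)

P(the filter flags the email) = 21/25 × 1/20 + 1/10 × 19/20
= 21/500 + 19/200 = 137/1000

P(the email is spam|the filter flags the email) = (21/500) / (137/1000) = 42/137

P(the email is spam|the filter flags the email) = 42/137 ≈ 30.66%


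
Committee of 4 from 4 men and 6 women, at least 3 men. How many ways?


Count by #men:
  3M,1W: C(4,3)×C(6,1)=24
  4M,0W: C(4,4)×C(6,0)=1
Total = 25

25


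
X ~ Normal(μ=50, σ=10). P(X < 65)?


z = (65-50)/10 = 1.5
P(Z < 1.5) = 0.9332

P(X < 65) ≈ 0.9332


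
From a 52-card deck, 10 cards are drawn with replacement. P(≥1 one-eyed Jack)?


P(not a one-eyed Jack) = 50/52 = 25/26
P(none in 10 draws) = (25/26)^10 = 95367431640625/141167095653376
P(≥1 one-eyed Jack) = 1 - 95367431640625/141167095653376 = 45799664012751/141167095653376

P = 45799664012751/141167095653376 ≈ 32.44%


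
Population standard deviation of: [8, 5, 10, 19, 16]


Mean = 58/5
  (8-58/5)²=324/25
  (5-58/5)²=1089/25
  (10-58/5)²=64/25
  (19-58/5)²=1369/25
  (16-58/5)²=484/25
Σ(x-μ)² = 666/5
σ² = (666/5)/5 = 666/25

σ = √(666/25) ≈ 5.1614


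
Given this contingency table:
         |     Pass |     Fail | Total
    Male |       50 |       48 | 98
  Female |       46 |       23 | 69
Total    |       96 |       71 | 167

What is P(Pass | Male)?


P(Pass | Male) = 50/(50+48) = 50/98 = 25/49

P(Pass|Male) = 25/49 ≈ 51.02%


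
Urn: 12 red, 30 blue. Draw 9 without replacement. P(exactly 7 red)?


Hypergeometric: C(12,7)×C(30,2)/C(42,9)
= 792×435/445891810 = 34452/44589181

P(X=7) = 34452/44589181 ≈ 0.08%


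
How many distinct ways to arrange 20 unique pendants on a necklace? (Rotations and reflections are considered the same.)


Free circular arrangements: rotations and reflections both identified.
(n-1)!/2 = 19!/2 = 121645100408832000/2 = 60822550204416000

60822550204416000


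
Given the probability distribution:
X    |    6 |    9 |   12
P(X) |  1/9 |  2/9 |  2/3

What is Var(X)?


E[X] = 32/3
E[X²] = 118
Var(X) = E[X²] - (E[X])² = 118 - 1024/9 = 38/9

Var(X) = 38/9 ≈ 4.2222


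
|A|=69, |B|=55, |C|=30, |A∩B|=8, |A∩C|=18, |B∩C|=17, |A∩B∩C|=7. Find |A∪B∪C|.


|A∪B∪C| = 69+55+30-8-18-17+7 = 118

|A∪B∪C| = 118


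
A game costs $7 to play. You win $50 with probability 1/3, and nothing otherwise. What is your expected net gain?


E[gain] = (50-7)×1/3 + (-7)×2/3
= 43/3 - 14/3 = 29/3

Expected net gain = $29/3 ≈ $9.67


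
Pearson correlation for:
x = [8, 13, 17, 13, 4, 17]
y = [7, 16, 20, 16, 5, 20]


n=6, Σx=72, Σy=84, Σxy=1172, Σx²=996, Σy²=1386
r = (6×1172 - 72×84)/√((6×996 - 72²)(6×1386 - 84²))
= 984/√(792×1260) = 984/√997920 ≈ 984/998.9595 ≈ 0.9850

r ≈ 0.9850


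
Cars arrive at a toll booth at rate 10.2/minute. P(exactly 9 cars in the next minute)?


Poisson(λ=10.2): P(X=9) = e^(-λ)×λ^k/k!
= e^(-10.2) × 10.2^9 / 9!
≈ 3.717031868e-05 × 1195092568.62 / 362880 ≈ 0.122415

P(X=9) ≈ 0.122415 ≈ 12.24%


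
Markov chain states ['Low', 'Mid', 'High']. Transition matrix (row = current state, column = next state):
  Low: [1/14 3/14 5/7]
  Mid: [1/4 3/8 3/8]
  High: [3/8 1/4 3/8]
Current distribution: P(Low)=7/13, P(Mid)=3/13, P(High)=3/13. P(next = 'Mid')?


P(next=Mid) = Σᵢ P(now=i)×P(i→Mid)
= 7/13×3/14 + 3/13×3/8 + 3/13×1/4
= 3/26 + 9/104 + 3/52 = 27/104

P = 27/104 ≈ 0.2596


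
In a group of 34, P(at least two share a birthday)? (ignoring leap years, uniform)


P(all different) = Π(365-i)/365 for i=0..33
= 0.204683
P(match) = 1 - 0.204683 = 0.795317

P ≈ 0.7953 ≈ 79.53%


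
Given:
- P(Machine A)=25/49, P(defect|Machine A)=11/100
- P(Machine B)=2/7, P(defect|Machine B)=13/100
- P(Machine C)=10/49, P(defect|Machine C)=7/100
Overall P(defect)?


P(B) = Σ P(B|Aᵢ)×P(Aᵢ)
  11/100×25/49 = 11/196
  13/100×2/7 = 13/350
  7/100×10/49 = 1/70
Sum = 527/4900

P(defect) = 527/4900 ≈ 10.76%


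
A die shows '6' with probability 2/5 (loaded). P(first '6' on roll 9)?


Geometric: P(X=9) = (1-p)^(k-1)×p = (3/5)^8×2/5 = 13122/1953125

P(X=9) = 13122/1953125 ≈ 0.67%


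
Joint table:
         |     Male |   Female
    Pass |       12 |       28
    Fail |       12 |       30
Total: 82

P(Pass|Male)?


P(Pass|Male) = 12/(12+12) = 12/24 = 1/2

P = 1/2 ≈ 50.00%


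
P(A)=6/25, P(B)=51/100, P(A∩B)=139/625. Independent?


P(A)×P(B) = 153/1250
P(A∩B) = 139/625
Not equal → NOT independent

No, not independent


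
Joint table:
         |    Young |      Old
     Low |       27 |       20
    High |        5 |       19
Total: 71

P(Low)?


P(Low) = (27+20)/71 = 47/71

P(Low) = 47/71 ≈ 66.20%


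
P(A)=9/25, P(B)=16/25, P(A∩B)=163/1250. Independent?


P(A)×P(B) = 144/625
P(A∩B) = 163/1250
Not equal → NOT independent

No, not independent


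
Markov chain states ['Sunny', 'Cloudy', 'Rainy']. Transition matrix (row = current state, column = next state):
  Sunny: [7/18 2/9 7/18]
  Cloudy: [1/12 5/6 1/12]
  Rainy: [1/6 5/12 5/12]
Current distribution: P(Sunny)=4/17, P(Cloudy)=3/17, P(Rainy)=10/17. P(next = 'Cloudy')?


P(next=Cloudy) = Σᵢ P(now=i)×P(i→Cloudy)
= 4/17×2/9 + 3/17×5/6 + 10/17×5/12
= 8/153 + 5/34 + 25/102 = 4/9

P = 4/9 ≈ 0.4444


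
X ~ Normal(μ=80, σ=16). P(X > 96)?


z = (96-80)/16 = 1.0
P(X > 96) = 1 - P(Z ≤ 1.0) = 1 - 0.8413 = 0.1587

P(X > 96) ≈ 0.1587


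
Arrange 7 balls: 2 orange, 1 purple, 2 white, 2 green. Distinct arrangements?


7!/(2!×1!×2!×2!) = 630

630


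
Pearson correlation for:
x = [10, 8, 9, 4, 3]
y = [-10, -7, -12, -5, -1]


n=5, Σx=34, Σy=-35, Σxy=-287, Σx²=270, Σy²=319
r = (5×(-287) - 34×(-35))/√((5×270 - 34²)(5×319 - (-35)²))
= -245/√(194×370) = -245/√71780 ≈ -245/267.9179 ≈ -0.9145

r ≈ -0.9145


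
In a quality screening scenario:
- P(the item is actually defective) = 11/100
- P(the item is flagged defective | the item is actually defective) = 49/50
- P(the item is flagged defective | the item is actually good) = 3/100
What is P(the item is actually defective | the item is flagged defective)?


Using Bayes' theorem:
P(A|B) = P(B|A)·P(A) / P(B)

P(the item is flagged defective) = 49/50 × 11/100 + 3/100 × 89/100
= 539/5000 + 267/10000 = 269/2000

P(the item is actually defective|the item is flagged defective) = (539/5000) / (269/2000) = 1078/1345

P(the item is actually defective|the item is flagged defective) = 1078/1345 ≈ 80.15%


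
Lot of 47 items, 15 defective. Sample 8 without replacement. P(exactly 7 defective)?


Hypergeometric: C(15,7)×C(32,1)/C(47,8)
= 6435×32/314457495 = 1248/1905803

P(X=7) = 1248/1905803 ≈ 0.07%


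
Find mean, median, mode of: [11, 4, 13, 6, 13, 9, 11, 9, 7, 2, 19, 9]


Sorted: [2, 4, 6, 7, 9, 9, 9, 11, 11, 13, 13, 19]
Mean = 113/12
Median = 9
Freq: {11: 2, 4: 1, 13: 2, 6: 1, 9: 3, 7: 1, 2: 1, 19: 1}
Mode: [9]

Mean=113/12, Median=9, Mode=9


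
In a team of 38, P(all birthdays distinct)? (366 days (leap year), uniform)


P(all different) = Π(366-i)/366 for i=0..37
= (366/366)×(365/366)×...×(329/366)
= 0.136703

P ≈ 0.1367 ≈ 13.67%


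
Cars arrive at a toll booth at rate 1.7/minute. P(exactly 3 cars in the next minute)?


Poisson(λ=1.7): P(X=3) = e^(-λ)×λ^k/k!
= e^(-1.7) × 1.7^3 / 3!
≈ 0.1826835241 × 4.913 / 6 ≈ 0.149587

P(X=3) ≈ 0.149587 ≈ 14.96%


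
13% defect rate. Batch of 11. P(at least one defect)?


P(all good) = (87/100)^11 = 2161283703465490489863/10000000000000000000000
P(≥1 defect) = 7838716296534509510137/10000000000000000000000

P = 7838716296534509510137/10000000000000000000000 ≈ 78.39%


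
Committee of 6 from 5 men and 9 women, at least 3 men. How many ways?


Count by #men:
  3M,3W: C(5,3)×C(9,3)=840
  4M,2W: C(5,4)×C(9,2)=180
  5M,1W: C(5,5)×C(9,1)=9
Total = 1029

1029


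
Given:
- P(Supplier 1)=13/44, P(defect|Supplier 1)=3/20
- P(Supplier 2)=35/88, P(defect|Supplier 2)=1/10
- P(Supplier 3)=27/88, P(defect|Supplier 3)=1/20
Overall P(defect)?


P(B) = Σ P(B|Aᵢ)×P(Aᵢ)
  3/20×13/44 = 39/880
  1/10×35/88 = 7/176
  1/20×27/88 = 27/1760
Sum = 35/352

P(defect) = 35/352 ≈ 9.94%


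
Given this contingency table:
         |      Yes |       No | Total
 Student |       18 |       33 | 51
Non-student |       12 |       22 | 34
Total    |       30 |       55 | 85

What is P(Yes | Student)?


P(Yes | Student) = 18/(18+33) = 18/51 = 6/17

P(Yes|Student) = 6/17 ≈ 35.29%


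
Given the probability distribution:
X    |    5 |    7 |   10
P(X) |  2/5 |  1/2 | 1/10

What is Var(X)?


E[X] = 13/2
E[X²] = 89/2
Var(X) = E[X²] - (E[X])² = 89/2 - 169/4 = 9/4

Var(X) = 9/4 ≈ 2.2500


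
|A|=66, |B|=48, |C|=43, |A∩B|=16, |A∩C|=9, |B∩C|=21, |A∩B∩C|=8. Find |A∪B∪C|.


|A∪B∪C| = 66+48+43-16-9-21+8 = 119

|A∪B∪C| = 119


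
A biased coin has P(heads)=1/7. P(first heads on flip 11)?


Geometric: P(X=11) = (1-p)^(k-1)×p = (6/7)^10×1/7 = 60466176/1977326743

P(X=11) = 60466176/1977326743 ≈ 3.06%


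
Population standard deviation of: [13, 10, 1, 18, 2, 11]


Mean = 55/6
  (13-55/6)²=529/36
  (10-55/6)²=25/36
  (1-55/6)²=2401/36
  (18-55/6)²=2809/36
  (2-55/6)²=1849/36
  (11-55/6)²=121/36
Σ(x-μ)² = 1289/6
σ² = (1289/6)/6 = 1289/36

σ = √(1289/36) ≈ 5.9838


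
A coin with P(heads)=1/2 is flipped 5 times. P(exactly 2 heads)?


Binomial: P(X=2) = C(5,2)×p^2×(1-p)^3
= 10 × 1/4 × 1/8 = 5/16

P(X=2) = 5/16 ≈ 31.25%


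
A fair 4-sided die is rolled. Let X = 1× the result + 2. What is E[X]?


E[die] = (1+4)/2 = 5/2
E[X] = 1×5/2 + 2 = 9/2

E[X] = 9/2


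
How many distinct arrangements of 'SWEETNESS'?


Letters: 9, freq: {'S': 3, 'W': 1, 'E': 3, 'T': 1, 'N': 1}
9!/(3!×1!×3!×1!×1!) = 362880/36 = 10080

10080


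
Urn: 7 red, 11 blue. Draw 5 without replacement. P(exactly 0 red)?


Hypergeometric: C(7,0)×C(11,5)/C(18,5)
= 1×462/8568 = 11/204

P(X=0) = 11/204 ≈ 5.39%


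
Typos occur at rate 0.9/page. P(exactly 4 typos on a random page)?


Poisson(λ=0.9): P(X=4) = e^(-λ)×λ^k/k!
= e^(-0.9) × 0.9^4 / 4!
≈ 0.4065696597 × 0.6561 / 24 ≈ 0.011115

P(X=4) ≈ 0.011115 ≈ 1.11%


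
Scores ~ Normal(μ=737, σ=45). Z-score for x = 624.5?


z = (x - μ)/σ = (624.5 - 737)/45 = -2.5

z = -2.5


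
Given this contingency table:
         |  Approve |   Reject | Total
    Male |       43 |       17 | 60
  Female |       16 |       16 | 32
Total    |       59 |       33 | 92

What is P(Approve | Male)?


P(Approve | Male) = 43/(43+17) = 43/60

P(Approve|Male) = 43/60 ≈ 71.67%


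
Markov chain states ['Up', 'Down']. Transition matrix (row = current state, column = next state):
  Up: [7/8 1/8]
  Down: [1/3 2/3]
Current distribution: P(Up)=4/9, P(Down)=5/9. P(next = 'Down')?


P(next=Down) = Σᵢ P(now=i)×P(i→Down)
= 4/9×1/8 + 5/9×2/3
= 1/18 + 10/27 = 23/54

P = 23/54 ≈ 0.4259


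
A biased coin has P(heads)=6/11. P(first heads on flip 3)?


Geometric: P(X=3) = (1-p)^(k-1)×p = (5/11)^2×6/11 = 150/1331

P(X=3) = 150/1331 ≈ 11.27%


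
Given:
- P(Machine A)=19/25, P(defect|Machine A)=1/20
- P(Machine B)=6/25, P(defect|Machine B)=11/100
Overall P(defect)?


P(B) = Σ P(B|Aᵢ)×P(Aᵢ)
  1/20×19/25 = 19/500
  11/100×6/25 = 33/1250
Sum = 161/2500

P(defect) = 161/2500 ≈ 6.44%


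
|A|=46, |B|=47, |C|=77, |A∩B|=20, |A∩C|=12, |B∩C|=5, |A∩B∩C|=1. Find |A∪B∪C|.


|A∪B∪C| = 46+47+77-20-12-5+1 = 134

|A∪B∪C| = 134


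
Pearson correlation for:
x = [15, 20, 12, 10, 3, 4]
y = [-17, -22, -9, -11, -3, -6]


n=6, Σx=64, Σy=-68, Σxy=-946, Σx²=894, Σy²=1020
r = (6×(-946) - 64×(-68))/√((6×894 - 64²)(6×1020 - (-68)²))
= -1324/√(1268×1496) = -1324/√1896928 ≈ -1324/1377.2901 ≈ -0.9613

r ≈ -0.9613


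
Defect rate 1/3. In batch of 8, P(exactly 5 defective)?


Binomial: P(X=5) = C(8,5)×p^5×(1-p)^3
= 56 × 1/243 × 8/27 = 448/6561

P(X=5) = 448/6561 ≈ 6.83%


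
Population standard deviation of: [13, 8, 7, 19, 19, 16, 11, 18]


Mean = 111/8
  (13-111/8)²=49/64
  (8-111/8)²=2209/64
  (7-111/8)²=3025/64
  (19-111/8)²=1681/64
  (19-111/8)²=1681/64
  (16-111/8)²=289/64
  (11-111/8)²=529/64
  (18-111/8)²=1089/64
Σ(x-μ)² = 1319/8
σ² = (1319/8)/8 = 1319/64

σ = √(1319/64) ≈ 4.5398


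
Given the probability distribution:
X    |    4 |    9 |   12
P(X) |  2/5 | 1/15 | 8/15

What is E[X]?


E[X] = Σ x·P(X=x)
= (4)×(2/5) + (9)×(1/15) + (12)×(8/15)
= 43/5

E[X] = 43/5


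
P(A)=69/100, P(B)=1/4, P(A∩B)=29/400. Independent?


P(A)×P(B) = 69/400
P(A∩B) = 29/400
Not equal → NOT independent

No, not independent


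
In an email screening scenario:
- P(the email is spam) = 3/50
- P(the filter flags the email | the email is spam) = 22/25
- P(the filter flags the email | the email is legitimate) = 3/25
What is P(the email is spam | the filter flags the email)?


Using Bayes' theorem:
P(A|B) = P(B|A)·P(A) / P(B)

P(the filter flags the email) = 22/25 × 3/50 + 3/25 × 47/50
= 33/625 + 141/1250 = 207/1250

P(the email is spam|the filter flags the email) = (33/625) / (207/1250) = 22/69

P(the email is spam|the filter flags the email) = 22/69 ≈ 31.88%


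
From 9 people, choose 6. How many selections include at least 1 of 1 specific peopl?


Complement: C(9,6) - C(8,6) = 84 - 28 = 56

56


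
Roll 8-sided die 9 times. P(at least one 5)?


P(no 5)^9 = (7/8)^9 = 40353607/134217728
P(≥1) = 1 - 40353607/134217728 = 93864121/134217728

P = 93864121/134217728 ≈ 69.93%


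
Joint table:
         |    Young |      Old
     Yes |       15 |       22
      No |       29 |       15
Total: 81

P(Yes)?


P(Yes) = (15+22)/81 = 37/81

P(Yes) = 37/81 ≈ 45.68%


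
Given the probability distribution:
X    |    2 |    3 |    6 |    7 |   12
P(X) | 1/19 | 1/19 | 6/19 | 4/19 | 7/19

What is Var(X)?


E[X] = 153/19
E[X²] = 1433/19
Var(X) = E[X²] - (E[X])² = 1433/19 - 23409/361 = 3818/361

Var(X) = 3818/361 ≈ 10.5762


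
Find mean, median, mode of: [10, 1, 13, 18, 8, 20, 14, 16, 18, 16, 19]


Sorted: [1, 8, 10, 13, 14, 16, 16, 18, 18, 19, 20]
Mean = 153/11
Median = 16
Freq: {10: 1, 1: 1, 13: 1, 18: 2, 8: 1, 20: 1, 14: 1, 16: 2, 19: 1}
Mode: [16, 18]

Mean=153/11, Median=16, Mode=[16, 18]


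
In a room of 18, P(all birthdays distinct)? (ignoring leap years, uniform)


P(all different) = Π(365-i)/365 for i=0..17
= (365/365)×(364/365)×...×(348/365)
= 0.653089

P ≈ 0.6531 ≈ 65.31%


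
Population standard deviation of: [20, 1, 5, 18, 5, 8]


Mean = 57/6 = 19/2
  (20-19/2)²=441/4
  (1-19/2)²=289/4
  (5-19/2)²=81/4
  (18-19/2)²=289/4
  (5-19/2)²=81/4
  (8-19/2)²=9/4
Σ(x-μ)² = 595/2
σ² = (595/2)/6 = 595/12

σ = √(595/12) ≈ 7.0415


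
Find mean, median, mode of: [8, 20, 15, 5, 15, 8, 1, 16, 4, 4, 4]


Sorted: [1, 4, 4, 4, 5, 8, 8, 15, 15, 16, 20]
Mean = 100/11
Median = 8
Freq: {8: 2, 20: 1, 15: 2, 5: 1, 1: 1, 16: 1, 4: 3}
Mode: [4]

Mean=100/11, Median=8, Mode=4


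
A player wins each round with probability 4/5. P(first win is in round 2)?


Geometric: P(X=2) = (1-p)^(k-1)×p = (1/5)^1×4/5 = 4/25

P(X=2) = 4/25 ≈ 16.00%


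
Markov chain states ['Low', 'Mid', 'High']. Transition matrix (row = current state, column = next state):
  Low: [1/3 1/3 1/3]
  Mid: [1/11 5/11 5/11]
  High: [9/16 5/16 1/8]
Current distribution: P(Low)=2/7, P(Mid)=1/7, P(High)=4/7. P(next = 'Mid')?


P(next=Mid) = Σᵢ P(now=i)×P(i→Mid)
= 2/7×1/3 + 1/7×5/11 + 4/7×5/16
= 2/21 + 5/77 + 5/28 = 313/924

P = 313/924 ≈ 0.3387


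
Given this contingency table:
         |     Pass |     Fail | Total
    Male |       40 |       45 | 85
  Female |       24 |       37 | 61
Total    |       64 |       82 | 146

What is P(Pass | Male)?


P(Pass | Male) = 40/(40+45) = 40/85 = 8/17

P(Pass|Male) = 8/17 ≈ 47.06%


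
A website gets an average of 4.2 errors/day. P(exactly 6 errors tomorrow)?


Poisson(λ=4.2): P(X=6) = e^(-λ)×λ^k/k!
= e^(-4.2) × 4.2^6 / 6!
≈ 0.01499557682 × 5489.031744 / 720 ≈ 0.114321

P(X=6) ≈ 0.114321 ≈ 11.43%


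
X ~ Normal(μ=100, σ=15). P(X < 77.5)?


z = (77.5-100)/15 = -1.5
P(Z < -1.5) = 0.0668

P(X < 77.5) ≈ 0.0668


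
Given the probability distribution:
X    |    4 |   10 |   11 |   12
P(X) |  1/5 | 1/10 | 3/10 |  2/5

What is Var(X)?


E[X] = 99/10
E[X²] = 1071/10
Var(X) = E[X²] - (E[X])² = 1071/10 - 9801/100 = 909/100

Var(X) = 909/100 ≈ 9.0900


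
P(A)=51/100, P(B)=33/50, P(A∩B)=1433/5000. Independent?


P(A)×P(B) = 1683/5000
P(A∩B) = 1433/5000
Not equal → NOT independent

No, not independent


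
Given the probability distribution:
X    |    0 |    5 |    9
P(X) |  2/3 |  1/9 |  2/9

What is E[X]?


E[X] = Σ x·P(X=x)
= (0)×(2/3) + (5)×(1/9) + (9)×(2/9)
= 23/9

E[X] = 23/9


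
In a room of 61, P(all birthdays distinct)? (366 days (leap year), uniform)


P(all different) = Π(366-i)/366 for i=0..60
= (366/366)×(365/366)×...×(306/366)
= 0.004988

P ≈ 0.0050 ≈ 0.50%


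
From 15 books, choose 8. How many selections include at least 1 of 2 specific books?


Complement: C(15,8) - C(13,8) = 6435 - 1287 = 5148

5148


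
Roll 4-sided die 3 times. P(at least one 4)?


P(no 4)^3 = (3/4)^3 = 27/64
P(≥1) = 1 - 27/64 = 37/64

P = 37/64 ≈ 57.81%


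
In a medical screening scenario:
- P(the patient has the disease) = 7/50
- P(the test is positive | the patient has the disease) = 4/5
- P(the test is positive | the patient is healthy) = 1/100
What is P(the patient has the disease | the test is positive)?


Using Bayes' theorem:
P(A|B) = P(B|A)·P(A) / P(B)

P(the test is positive) = 4/5 × 7/50 + 1/100 × 43/50
= 14/125 + 43/5000 = 603/5000

P(the patient has the disease|the test is positive) = (14/125) / (603/5000) = 560/603

P(the patient has the disease|the test is positive) = 560/603 ≈ 92.87%


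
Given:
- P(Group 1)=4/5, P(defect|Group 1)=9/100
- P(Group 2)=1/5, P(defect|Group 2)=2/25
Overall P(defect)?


P(B) = Σ P(B|Aᵢ)×P(Aᵢ)
  9/100×4/5 = 9/125
  2/25×1/5 = 2/125
Sum = 11/125

P(defect) = 11/125 ≈ 8.80%


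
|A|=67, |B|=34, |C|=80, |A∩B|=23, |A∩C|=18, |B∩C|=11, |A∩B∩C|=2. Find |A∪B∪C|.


|A∪B∪C| = 67+34+80-23-18-11+2 = 131

|A∪B∪C| = 131


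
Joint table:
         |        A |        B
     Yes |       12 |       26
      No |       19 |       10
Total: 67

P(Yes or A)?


P(Yes∨A) = P(Yes) + P(A) - P(Yes∧A)
= (38 + 31 - 12)/67 = 57/67

P = 57/67 ≈ 85.07%


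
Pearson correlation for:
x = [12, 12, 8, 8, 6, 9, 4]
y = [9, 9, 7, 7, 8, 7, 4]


n=7, Σx=59, Σy=51, Σxy=455, Σx²=549, Σy²=389
r = (7×455 - 59×51)/√((7×549 - 59²)(7×389 - 51²))
= 176/√(362×122) = 176/√44164 ≈ 176/210.1523 ≈ 0.8375

r ≈ 0.8375


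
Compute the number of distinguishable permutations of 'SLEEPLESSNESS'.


Letters: 13, freq: {'S': 5, 'L': 2, 'E': 4, 'P': 1, 'N': 1}
13!/(5!×2!×4!×1!×1!) = 6227020800/5760 = 1081080

1081080
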